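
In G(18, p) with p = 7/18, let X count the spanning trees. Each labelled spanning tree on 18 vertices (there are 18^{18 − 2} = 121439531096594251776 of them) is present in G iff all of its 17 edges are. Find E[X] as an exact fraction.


K_18 has 18^{18 − 2} = 121439531096594251776 labelled spanning trees.
For each such spanning tree H, let X_H = 1 if all 17 edges of H are present in G. Then P[X_H = 1] = p^{17} = (7/18)^{17} = 232630513987207/2185911559738696531968.
By linearity of expectation: E[X] = Σ_H E[X_H] = 121439531096594251776 · p^{17} = 121439531096594251776 · 232630513987207/2185911559738696531968 = 232630513987207/18.
Numerically: E[X] ≈ 1.2924e+13.

E[X] = 121439531096594251776 · (7/18)^{17} = 232630513987207/18 ≈ 1.2924e+13.


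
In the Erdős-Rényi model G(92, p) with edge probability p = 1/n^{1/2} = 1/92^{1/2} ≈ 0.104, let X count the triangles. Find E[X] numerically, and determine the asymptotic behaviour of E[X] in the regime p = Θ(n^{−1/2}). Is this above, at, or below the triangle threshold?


Number of potential triangles: C(92, 3) = 125580.
Each occurs with probability p³ ≈ (0.104)³ ≈ 1.13323e-03.
By linearity: E[X] = C(92, 3)·p³ ≈ 125580 · 1.13323e-03 ≈ 142.311.
Since α = 1/2 < 1, p = c/n^{1/2} ≫ 1/n is above the triangle threshold p ~ 1/n. Asymptotically E[X] ~ (c³/6)·n^{3(1−α)} = (1³/6)·n^{1.5} → ∞; triangles are abundant w.h.p.

E[X] ≈ 142.311; in regime p = Θ(1/n^{1/2}) E[X] diverges (above the triangle threshold p ~ 1/n).


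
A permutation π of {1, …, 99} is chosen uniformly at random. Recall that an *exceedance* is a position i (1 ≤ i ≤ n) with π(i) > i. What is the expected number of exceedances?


Write X = Σ_{i=1}^{99} X_i, where X_i = 1_{π(i) > i}.
For each fixed i, π(i) is uniform over {1, …, 99} (marginal of a uniform permutation), so P[π(i) > i] = (n − i)/n. Summing: Σ_{i=1}^{99} (n − i)/n = (0 + 1 + … + 98)/99 = 99(99 − 1)/(2·99) = (99 − 1)/2.
Hence E[X] = Σ_{i=1}^{99} (99 − i)/99 = 49 ≈ 49.000000.

E[X] = 49 = 49.000000.


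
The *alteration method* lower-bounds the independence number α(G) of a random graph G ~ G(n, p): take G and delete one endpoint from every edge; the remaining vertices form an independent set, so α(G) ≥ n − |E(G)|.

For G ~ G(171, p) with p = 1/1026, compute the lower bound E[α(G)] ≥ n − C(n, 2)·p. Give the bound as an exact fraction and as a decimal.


E[|E(G)|] = C(171, 2)·p = 14535 · (1/1026) = 85/6.
E[α(G)] ≥ n − E[|E(G)|] = 171 − 85/6 = 941/6.
Numerically: ≈ 156.833333.
(This is only a lower bound; the true E[α(G)] may be larger.)

E[α(G)] ≥ 941/6 ≈ 156.833333.


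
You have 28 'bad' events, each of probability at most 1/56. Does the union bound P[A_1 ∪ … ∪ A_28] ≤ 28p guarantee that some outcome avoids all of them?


Union bound: P[∪_{i=1}^{28} A_i] ≤ Σ_i P[A_i] ≤ 28·p = 28·(1/56) = 1/2.
Numerically: 1/2 ≈ 0.500000.
Is 1/2 < 1? YES.
Since P[∪ A_i] ≤ 1/2 < 1, the complement has P[∩ A_i^c] ≥ 1 − 1/2 = 1/2 > 0, so some outcome avoids every A_i.

28·p = 1/2 ≈ 0.500000; existence CERTIFIED by the union bound.


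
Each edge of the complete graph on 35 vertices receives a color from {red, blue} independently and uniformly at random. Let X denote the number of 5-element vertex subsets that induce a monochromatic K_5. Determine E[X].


Let X = Σ_S X_S over the C(35, 5) = 324632 subsets S of size 5, where X_S = 1 if the K_5 on S is monochromatic.
For a fixed S, the K_5 on S has C(5, 2) = 10 edges. P[all 10 edges red] = (1/2)^10, and likewise for blue, so P[monochromatic] = 2·(1/2)^10 = 2^{1 − 10} = 1/512.
By linearity: E[X] = C(35, 5) · 2^{1 − 10} = 324632 · 1/512 = 40579/64.
Numerically: E[X] ≈ 634.047.

E[X] = C(35,5)·2^(1−C(5,2)) = 40579/64 ≈ 634.047.


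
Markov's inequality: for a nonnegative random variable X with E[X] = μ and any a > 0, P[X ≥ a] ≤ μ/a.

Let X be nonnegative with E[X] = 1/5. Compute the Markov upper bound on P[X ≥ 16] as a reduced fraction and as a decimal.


μ = E[X] = 1/5, a = 16.
Markov: P[X ≥ 16] ≤ μ/a = (1/5)/16 = 1/80.
Numerically: ≈ 0.013.
(Since a = 16 > μ = 0.200, the bound 1/80 is < 1 and informative.)

P[X ≥ 16] ≤ 1/80 ≈ 0.013.


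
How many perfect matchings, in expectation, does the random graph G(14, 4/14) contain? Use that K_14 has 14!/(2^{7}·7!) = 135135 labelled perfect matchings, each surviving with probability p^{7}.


K_14 has 14!/(2^{7}·7!) = 135135 labelled perfect matchings.
For each such perfect matching H, let X_H = 1 if all 7 edges of H are present in G. Then P[X_H = 1] = p^{7} = (2/7)^{7} = 128/823543.
By linearity of expectation: E[X] = Σ_H E[X_H] = 135135 · p^{7} = 135135 · 128/823543 = 2471040/117649.
Numerically: E[X] ≈ 21.0035.

E[X] = 135135 · (2/7)^{7} = 2471040/117649 ≈ 21.0035.


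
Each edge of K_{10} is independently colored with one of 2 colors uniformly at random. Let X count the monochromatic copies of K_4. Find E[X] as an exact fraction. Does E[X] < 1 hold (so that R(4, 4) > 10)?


E[X] = C(10, 4) · 2^{1 − 6} = 210 · 2^{−5} = 210/32.
As a reduced fraction: E[X] = 105/16 ≈ 6.562500.
Is E[X] < 1? NO.
Since E[X] ≥ 1, the first-moment bound is inconclusive at n = 10; it does NOT by itself certify R(4, 4) > 10.

E[X] = 105/16 ≈ 6.562500; E[X] ≥ 1; first-moment method inconclusive here.


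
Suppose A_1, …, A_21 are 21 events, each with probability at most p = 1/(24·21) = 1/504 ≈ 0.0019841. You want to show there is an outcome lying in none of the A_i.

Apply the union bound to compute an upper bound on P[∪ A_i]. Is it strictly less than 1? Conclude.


Union bound: P[∪_{i=1}^{21} A_i] ≤ Σ_i P[A_i] ≤ 21·p = 21·(1/504) = 1/24.
Numerically: 1/24 ≈ 0.0416667.
Is 1/24 < 1? YES.
Since P[∪ A_i] ≤ 1/24 < 1, the complement has P[∩ A_i^c] ≥ 1 − 1/24 = 23/24 > 0, so some outcome avoids every A_i.

21·p = 1/24 ≈ 0.0416667; existence CERTIFIED by the union bound.


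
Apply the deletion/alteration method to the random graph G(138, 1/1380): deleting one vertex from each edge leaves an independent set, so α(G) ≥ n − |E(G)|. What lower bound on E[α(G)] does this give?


E[|E(G)|] = C(138, 2)·p = 9453 · (1/1380) = 137/20.
E[α(G)] ≥ n − E[|E(G)|] = 138 − 137/20 = 2623/20.
Numerically: ≈ 131.15000.
(This is only a lower bound; the true E[α(G)] may be larger.)

E[α(G)] ≥ 2623/20 ≈ 131.15000.


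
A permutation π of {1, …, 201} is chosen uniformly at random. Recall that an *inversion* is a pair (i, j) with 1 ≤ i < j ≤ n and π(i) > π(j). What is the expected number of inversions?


Write X = Σ X_I over the C(201, 2) = 20100 pairs i < j, with X_I the indicator of one inversion.
There are 20100 indicators.
For each fixed pair i < j, the values π(i) and π(j) are two distinct elements of {1, …, 201} in uniformly random order; by symmetry P[π(i) > π(j)] = 1/2.
By linearity: E[X] = 20100 · (1/2) = C(201, 2) · (1/2) = 20100/2 = 10050 ≈ 10050.0000.

E[X] = 10050 = 10050.0000.


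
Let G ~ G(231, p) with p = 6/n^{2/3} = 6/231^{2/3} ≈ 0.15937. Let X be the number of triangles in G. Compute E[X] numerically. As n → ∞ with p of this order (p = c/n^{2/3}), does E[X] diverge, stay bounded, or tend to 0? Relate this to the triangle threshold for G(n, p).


Number of potential triangles: C(231, 3) = 2027795.
Each occurs with probability p³ ≈ (0.15937)³ ≈ 4.0479002e-03.
By linearity: E[X] = C(231, 3)·p³ ≈ 2027795 · 4.0479002e-03 ≈ 8208.31169.
Since α = 2/3 < 1, p = c/n^{2/3} ≫ 1/n is above the triangle threshold p ~ 1/n. Asymptotically E[X] ~ (c³/6)·n^{3(1−α)} = (6³/6)·n^{1} → ∞; triangles are abundant w.h.p.

E[X] ≈ 8208.31169; in regime p = Θ(1/n^{2/3}) E[X] diverges (above the triangle threshold p ~ 1/n).


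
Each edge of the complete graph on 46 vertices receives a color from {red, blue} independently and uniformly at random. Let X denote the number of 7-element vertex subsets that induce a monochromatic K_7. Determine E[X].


Let X = Σ_S X_S over the C(46, 7) = 53524680 subsets S of size 7, where X_S = 1 if the K_7 on S is monochromatic.
For a fixed S, the K_7 on S has C(7, 2) = 21 edges. P[all 21 edges red] = (1/2)^21, and likewise for blue, so P[monochromatic] = 2·(1/2)^21 = 2^{1 − 21} = 1/1048576.
By linearity: E[X] = C(46, 7) · 2^{1 − 21} = 53524680 · 1/1048576 = 6690585/131072.
Numerically: E[X] ≈ 51.045113.

E[X] = C(46,7)·2^(1−C(7,2)) = 6690585/131072 ≈ 51.045113.


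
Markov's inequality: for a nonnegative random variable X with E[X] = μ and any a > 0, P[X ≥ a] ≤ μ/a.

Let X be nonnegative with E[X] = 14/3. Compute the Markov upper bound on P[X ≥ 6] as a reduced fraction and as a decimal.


μ = E[X] = 14/3, a = 6.
Markov: P[X ≥ 6] ≤ μ/a = (14/3)/6 = 7/9.
Numerically: ≈ 0.777778.
(Since a = 6 > μ = 4.666667, the bound 7/9 is < 1 and informative.)

P[X ≥ 6] ≤ 7/9 ≈ 0.777778.


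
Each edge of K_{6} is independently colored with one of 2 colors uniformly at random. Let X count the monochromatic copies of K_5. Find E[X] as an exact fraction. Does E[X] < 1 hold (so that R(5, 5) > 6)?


E[X] = C(6, 5) · 2^{1 − 10} = 6 · 2^{−9} = 6/512.
As a reduced fraction: E[X] = 3/256 ≈ 0.011719.
Is E[X] < 1? YES.
Since E[X] < 1, there exists a 2-coloring of K_{6} with no monochromatic K_5; hence R(5, 5) > 6.

E[X] = 3/256 ≈ 0.011719; E[X] < 1, so R(5, 5) > 6.


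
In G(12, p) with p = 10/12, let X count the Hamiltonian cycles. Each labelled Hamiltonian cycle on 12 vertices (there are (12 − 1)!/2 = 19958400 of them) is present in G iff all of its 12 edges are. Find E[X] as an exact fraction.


K_12 has (12 − 1)!/2 = 19958400 labelled Hamiltonian cycles.
For each such Hamiltonian cycle H, let X_H = 1 if all 12 edges of H are present in G. Then P[X_H = 1] = p^{12} = (5/6)^{12} = 244140625/2176782336.
By linearity: E[X] = Σ_H E[X_H] = 19958400 · p^{12} = 19958400 · 244140625/2176782336 = 469970703125/209952.
Numerically: E[X] ≈ 2.23847e+06.

E[X] = 19958400 · (5/6)^{12} = 469970703125/209952 ≈ 2.23847e+06.


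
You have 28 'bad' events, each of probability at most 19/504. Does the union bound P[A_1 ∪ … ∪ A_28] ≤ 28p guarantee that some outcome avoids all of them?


Union bound: P[∪_{i=1}^{28} A_i] ≤ Σ_i P[A_i] ≤ 28·p = 28·(19/504) = 19/18.
Numerically: 19/18 ≈ 1.055556.
Is 19/18 < 1? NO.
Since the bound 19/18 is ≥ 1, the union bound is uninformative here; it does NOT by itself certify existence.

28·p = 19/18 ≈ 1.055556; existence NOT certified by the union bound.


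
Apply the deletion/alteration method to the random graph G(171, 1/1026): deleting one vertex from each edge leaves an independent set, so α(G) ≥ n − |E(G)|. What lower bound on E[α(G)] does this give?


E[|E(G)|] = C(171, 2)·p = 14535 · (1/1026) = 85/6.
E[α(G)] ≥ n − E[|E(G)|] = 171 − 85/6 = 941/6.
Numerically: ≈ 156.833333.
(This is only a lower bound; the true E[α(G)] may be larger.)

E[α(G)] ≥ 941/6 ≈ 156.833333.


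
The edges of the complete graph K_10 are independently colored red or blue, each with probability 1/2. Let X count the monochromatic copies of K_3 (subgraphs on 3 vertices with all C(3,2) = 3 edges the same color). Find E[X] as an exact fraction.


Let X = Σ_S X_S over the C(10, 3) = 120 subsets S of size 3, where X_S = 1 if the K_3 on S is monochromatic.
For a fixed S, the K_3 on S has C(3, 2) = 3 edges. P[all 3 edges red] = (1/2)^3, and likewise for blue, so P[monochromatic] = 2·(1/2)^3 = 2^{1 − 3} = 1/4.
By linearity of expectation: E[X] = C(10, 3) · 2^{1 − 3} = 120 · 1/4 = 30.
Numerically: E[X] ≈ 30.00000.

E[X] = C(10,3)·2^(1−C(3,2)) = 30 ≈ 30.00000.


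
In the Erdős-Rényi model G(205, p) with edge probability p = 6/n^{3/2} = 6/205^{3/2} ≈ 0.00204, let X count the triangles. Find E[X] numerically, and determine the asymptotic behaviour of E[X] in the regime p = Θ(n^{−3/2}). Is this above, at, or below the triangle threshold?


Number of potential triangles: C(205, 3) = 1414910.
Each occurs with probability p³ ≈ (0.00204)³ ≈ 8.54204e-09.
By linearity: E[X] = C(205, 3)·p³ ≈ 1414910 · 8.54204e-09 ≈ 0.012.
Since α = 3/2 > 1, p = c/n^{3/2} = o(1/n) is below the triangle threshold p ~ 1/n. Asymptotically E[X] ~ (c³/6)·n^{3(1−α)} = (6³/6)·n^{-1.5} → 0, so by Markov's inequality G has no triangles w.h.p.

E[X] ≈ 0.012; in regime p = Θ(1/n^{3/2}) E[X] tends to 0 (below the triangle threshold p ~ 1/n).


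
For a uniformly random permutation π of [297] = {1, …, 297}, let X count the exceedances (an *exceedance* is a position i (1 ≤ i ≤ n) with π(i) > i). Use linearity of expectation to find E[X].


Write X = Σ_{i=1}^{297} X_i, where X_i = 1_{π(i) > i}.
For each fixed i, π(i) is uniform over {1, …, 297} (marginal of a uniform permutation), so P[π(i) > i] = (n − i)/n. Summing: Σ_{i=1}^{297} (n − i)/n = (0 + 1 + … + 296)/297 = 297(297 − 1)/(2·297) = (297 − 1)/2.
Hence E[X] = Σ_{i=1}^{297} (297 − i)/297 = 148 ≈ 148.000.

E[X] = 148 = 148.000.


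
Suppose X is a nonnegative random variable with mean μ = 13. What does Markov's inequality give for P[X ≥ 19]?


μ = E[X] = 13, a = 19.
Markov: P[X ≥ 19] ≤ μ/a = (13)/19 = 13/19.
Numerically: ≈ 0.684211.
(Since a = 19 > μ = 13.000000, the bound 13/19 is < 1 and informative.)

P[X ≥ 19] ≤ 13/19 ≈ 0.684211.


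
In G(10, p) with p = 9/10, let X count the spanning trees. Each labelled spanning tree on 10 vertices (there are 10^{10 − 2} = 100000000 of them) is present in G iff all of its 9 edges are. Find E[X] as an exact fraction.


K_10 has 10^{10 − 2} = 100000000 labelled spanning trees.
For each such spanning tree H, let X_H = 1 if all 9 edges of H are present in G. Then P[X_H = 1] = p^{9} = (9/10)^{9} = 387420489/1000000000.
By linearity of expectation: E[X] = Σ_H E[X_H] = 100000000 · p^{9} = 100000000 · 387420489/1000000000 = 387420489/10.
Numerically: E[X] ≈ 3.8742e+07.

E[X] = 100000000 · (9/10)^{9} = 387420489/10 ≈ 3.8742e+07.


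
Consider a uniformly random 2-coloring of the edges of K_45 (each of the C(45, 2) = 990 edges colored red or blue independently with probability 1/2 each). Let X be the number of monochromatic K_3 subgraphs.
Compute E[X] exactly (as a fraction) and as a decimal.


Let X = Σ_S X_S over the C(45, 3) = 14190 subsets S of size 3, where X_S = 1 if the K_3 on S is monochromatic.
For a fixed S, the K_3 on S has C(3, 2) = 3 edges. P[all 3 edges red] = (1/2)^3, and likewise for blue, so P[monochromatic] = 2·(1/2)^3 = 2^{1 − 3} = 1/4.
Summing: E[X] = C(45, 3) · 2^{1 − 3} = 14190 · 1/4 = 7095/2.
Numerically: E[X] ≈ 3547.500000.

E[X] = C(45,3)·2^(1−C(3,2)) = 7095/2 ≈ 3547.500000.


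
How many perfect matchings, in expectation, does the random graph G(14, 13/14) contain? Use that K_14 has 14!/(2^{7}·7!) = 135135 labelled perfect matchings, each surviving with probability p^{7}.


K_14 has 14!/(2^{7}·7!) = 135135 labelled perfect matchings.
For each such perfect matching H, let X_H = 1 if all 7 edges of H are present in G. Then P[X_H = 1] = p^{7} = (13/14)^{7} = 62748517/105413504.
Summing the indicators: E[X] = Σ_H E[X_H] = 135135 · p^{7} = 135135 · 62748517/105413504 = 1211360120685/15059072.
Numerically: E[X] ≈ 80440.6.

E[X] = 135135 · (13/14)^{7} = 1211360120685/15059072 ≈ 80440.6.


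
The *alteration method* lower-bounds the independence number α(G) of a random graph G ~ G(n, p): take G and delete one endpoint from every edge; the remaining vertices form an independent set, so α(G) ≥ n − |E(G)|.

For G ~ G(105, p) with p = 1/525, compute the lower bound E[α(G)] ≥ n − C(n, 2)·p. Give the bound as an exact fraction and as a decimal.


E[|E(G)|] = C(105, 2)·p = 5460 · (1/525) = 52/5.
E[α(G)] ≥ n − E[|E(G)|] = 105 − 52/5 = 473/5.
Numerically: ≈ 94.6000.
(This is only a lower bound; the true E[α(G)] may be larger.)

E[α(G)] ≥ 473/5 ≈ 94.6000.


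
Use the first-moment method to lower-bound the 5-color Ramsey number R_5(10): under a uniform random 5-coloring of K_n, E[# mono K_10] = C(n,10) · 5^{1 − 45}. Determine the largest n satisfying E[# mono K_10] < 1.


We need C(n, 10) · 5^{1 − 45} < 1, i.e. C(n, 10) < 5^{45 − 1} = 5684341886080801486968994140625.
Check values of n near the boundary:
  n = 5391: C(5391, 10) = 5666344714787188828795213697883; 5666344714787188828795213697883 < 5684341886080801486968994140625? YES
  n = 5392: C(5392, 10) = 5676873040158402483252283957448; 5676873040158402483252283957448 < 5684341886080801486968994140625? YES
  n = 5393: C(5393, 10) = 5687418968154238267170642278008; 5687418968154238267170642278008 < 5684341886080801486968994140625? NO
The largest n with C(n, 10) < 5684341886080801486968994140625 is n = 5392 (where E[X] = 5676873040158402483252283957448/5684341886080801486968994140625 ≈ 0.998686). Hence R_5(10) > 5392, i.e. R_5(10) ≥ 5393.

Largest n = 5392; hence R_5(10) > 5392.


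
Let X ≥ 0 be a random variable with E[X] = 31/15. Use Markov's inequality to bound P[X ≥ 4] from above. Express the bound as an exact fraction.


μ = E[X] = 31/15, a = 4.
Markov: P[X ≥ 4] ≤ μ/a = (31/15)/4 = 31/60.
Numerically: ≈ 0.51667.
(Since a = 4 > μ = 2.06667, the bound 31/60 is < 1 and informative.)

P[X ≥ 4] ≤ 31/60 ≈ 0.51667.


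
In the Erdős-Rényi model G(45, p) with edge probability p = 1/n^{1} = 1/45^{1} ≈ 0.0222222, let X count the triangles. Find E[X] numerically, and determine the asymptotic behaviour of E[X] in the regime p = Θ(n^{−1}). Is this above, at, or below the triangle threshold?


Number of potential triangles: C(45, 3) = 14190.
Each occurs with probability p³ ≈ (0.0222222)³ ≈ 1.09739369e-05.
By linearity: E[X] = C(45, 3)·p³ ≈ 14190 · 1.09739369e-05 ≈ 0.155720.
Here α = 1, so p = 1/n is exactly at the triangle threshold p ~ 1/n. Asymptotically E[X] → c³/6 = 1³/6 = 1/6 ≈ 0.166667, a bounded constant. In this regime the triangle count is asymptotically Poisson(c³/6).

E[X] ≈ 0.155720; in regime p = Θ(1/n^{1}) E[X] stays bounded (at the triangle threshold p ~ 1/n).


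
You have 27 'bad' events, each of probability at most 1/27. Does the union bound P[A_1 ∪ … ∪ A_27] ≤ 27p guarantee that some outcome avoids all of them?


Union bound: P[∪_{i=1}^{27} A_i] ≤ Σ_i P[A_i] ≤ 27·p = 27·(1/27) = 1.
Numerically: 1 ≈ 1.000.
Is 1 < 1? NO.
Since the bound 1 is ≥ 1, the union bound is uninformative here; it does NOT by itself certify existence.

27·p = 1 ≈ 1.000; existence NOT certified by the union bound.


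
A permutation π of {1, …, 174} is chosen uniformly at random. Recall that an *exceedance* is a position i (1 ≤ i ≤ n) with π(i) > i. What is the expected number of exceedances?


Write X = Σ_{i=1}^{174} X_i, where X_i = 1_{π(i) > i}.
For each fixed i, π(i) is uniform over {1, …, 174} (marginal of a uniform permutation), so P[π(i) > i] = (n − i)/n. Summing: Σ_{i=1}^{174} (n − i)/n = (0 + 1 + … + 173)/174 = 174(174 − 1)/(2·174) = (174 − 1)/2.
Hence E[X] = Σ_{i=1}^{174} (174 − i)/174 = 173/2 ≈ 86.500.

E[X] = 173/2 = 86.500.


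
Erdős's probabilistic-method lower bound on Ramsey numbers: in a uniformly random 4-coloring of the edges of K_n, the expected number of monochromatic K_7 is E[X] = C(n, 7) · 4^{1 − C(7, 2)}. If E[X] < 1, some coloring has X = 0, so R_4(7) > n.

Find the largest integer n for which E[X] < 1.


We need C(n, 7) · 4^{1 − 21} < 1, i.e. C(n, 7) < 4^{21 − 1} = 1099511627776.
Check values of n near the boundary:
  n = 176: C(176, 7) = 919790691600; 919790691600 < 1099511627776? YES
  n = 177: C(177, 7) = 957664425960; 957664425960 < 1099511627776? YES
  n = 178: C(178, 7) = 996867063280; 996867063280 < 1099511627776? YES
  n = 179: C(179, 7) = 1037437234460; 1037437234460 < 1099511627776? YES
  n = 180: C(180, 7) = 1079414463600; 1079414463600 < 1099511627776? YES
  n = 181: C(181, 7) = 1122839183400; 1122839183400 < 1099511627776? NO
The largest n with C(n, 7) < 1099511627776 is n = 180 (where E[X] = 67463403975/68719476736 ≈ 0.98172). Hence R_4(7) > 180, i.e. R_4(7) ≥ 181.

Largest n = 180; hence R_4(7) > 180.


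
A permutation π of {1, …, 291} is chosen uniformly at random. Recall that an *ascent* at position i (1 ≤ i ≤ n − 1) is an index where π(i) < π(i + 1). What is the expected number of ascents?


Write X = Σ X_I over i = 1, …, 290, with X_I the indicator of one ascent.
There are 290 indicators.
For each fixed i, the pair (π(i), π(i+1)) is a uniformly random ordered pair of distinct values from {1, …, 291}; by symmetry P[π(i) < π(i+1)] = 1/2.
By linearity: E[X] = 290 · (1/2) = (291 − 1) · (1/2) = 145 ≈ 145.00000.

E[X] = 145 = 145.00000.


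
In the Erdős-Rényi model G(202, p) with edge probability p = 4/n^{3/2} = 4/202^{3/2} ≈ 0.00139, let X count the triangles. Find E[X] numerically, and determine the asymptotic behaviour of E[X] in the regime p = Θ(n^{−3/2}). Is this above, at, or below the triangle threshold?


Number of potential triangles: C(202, 3) = 1353400.
Each occurs with probability p³ ≈ (0.00139)³ ≈ 2.70457e-09.
By linearity: E[X] = C(202, 3)·p³ ≈ 1353400 · 2.70457e-09 ≈ 0.004.
Since α = 3/2 > 1, p = c/n^{3/2} = o(1/n) is below the triangle threshold p ~ 1/n. Asymptotically E[X] ~ (c³/6)·n^{3(1−α)} = (4³/6)·n^{-1.5} → 0, so by Markov's inequality G has no triangles w.h.p.

E[X] ≈ 0.004; in regime p = Θ(1/n^{3/2}) E[X] tends to 0 (below the triangle threshold p ~ 1/n).


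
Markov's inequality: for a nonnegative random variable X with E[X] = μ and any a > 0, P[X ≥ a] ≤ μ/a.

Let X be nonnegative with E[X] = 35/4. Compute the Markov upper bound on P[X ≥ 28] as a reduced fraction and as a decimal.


μ = E[X] = 35/4, a = 28.
Markov: P[X ≥ 28] ≤ μ/a = (35/4)/28 = 5/16.
Numerically: ≈ 0.312500.
(Since a = 28 > μ = 8.750000, the bound 5/16 is < 1 and informative.)

P[X ≥ 28] ≤ 5/16 ≈ 0.312500.


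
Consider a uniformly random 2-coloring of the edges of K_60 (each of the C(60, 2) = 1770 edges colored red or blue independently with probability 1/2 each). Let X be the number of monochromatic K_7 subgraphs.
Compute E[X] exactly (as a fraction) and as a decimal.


Let X = Σ_S X_S over the C(60, 7) = 386206920 subsets S of size 7, where X_S = 1 if the K_7 on S is monochromatic.
For a fixed S, the K_7 on S has C(7, 2) = 21 edges. P[all 21 edges red] = (1/2)^21, and likewise for blue, so P[monochromatic] = 2·(1/2)^21 = 2^{1 − 21} = 1/1048576.
Summing: E[X] = C(60, 7) · 2^{1 − 21} = 386206920 · 1/1048576 = 48275865/131072.
Numerically: E[X] ≈ 368.316.

E[X] = C(60,7)·2^(1−C(7,2)) = 48275865/131072 ≈ 368.316.


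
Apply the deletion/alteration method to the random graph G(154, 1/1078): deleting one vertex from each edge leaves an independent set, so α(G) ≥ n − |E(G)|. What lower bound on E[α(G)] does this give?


E[|E(G)|] = C(154, 2)·p = 11781 · (1/1078) = 153/14.
E[α(G)] ≥ n − E[|E(G)|] = 154 − 153/14 = 2003/14.
Numerically: ≈ 143.071.
(This is only a lower bound; the true E[α(G)] may be larger.)

E[α(G)] ≥ 2003/14 ≈ 143.071.


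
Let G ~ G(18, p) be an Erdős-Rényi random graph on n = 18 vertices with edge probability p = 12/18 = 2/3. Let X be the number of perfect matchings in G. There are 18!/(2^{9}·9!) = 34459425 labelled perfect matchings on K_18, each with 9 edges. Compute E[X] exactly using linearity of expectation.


K_18 has 18!/(2^{9}·9!) = 34459425 labelled perfect matchings.
For each such perfect matching H, let X_H = 1 if all 9 edges of H are present in G. Then P[X_H = 1] = p^{9} = (2/3)^{9} = 512/19683.
Summing the indicators: E[X] = Σ_H E[X_H] = 34459425 · p^{9} = 34459425 · 512/19683 = 217817600/243.
Numerically: E[X] ≈ 8.964e+05.

E[X] = 34459425 · (2/3)^{9} = 217817600/243 ≈ 8.964e+05.


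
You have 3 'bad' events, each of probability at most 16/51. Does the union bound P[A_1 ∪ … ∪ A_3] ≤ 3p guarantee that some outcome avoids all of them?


Union bound: P[∪_{i=1}^{3} A_i] ≤ Σ_i P[A_i] ≤ 3·p = 3·(16/51) = 16/17.
Numerically: 16/17 ≈ 0.941.
Is 16/17 < 1? YES.
Since P[∪ A_i] ≤ 16/17 < 1, the complement has P[∩ A_i^c] ≥ 1 − 16/17 = 1/17 > 0, so some outcome avoids every A_i.

3·p = 16/17 ≈ 0.941; existence CERTIFIED by the union bound.


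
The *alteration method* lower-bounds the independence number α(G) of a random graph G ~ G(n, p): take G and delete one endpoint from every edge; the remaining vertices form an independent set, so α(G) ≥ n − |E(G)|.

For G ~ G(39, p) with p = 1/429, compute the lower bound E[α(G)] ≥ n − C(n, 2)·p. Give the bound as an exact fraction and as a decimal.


E[|E(G)|] = C(39, 2)·p = 741 · (1/429) = 19/11.
E[α(G)] ≥ n − E[|E(G)|] = 39 − 19/11 = 410/11.
Numerically: ≈ 37.27273.
(This is only a lower bound; the true E[α(G)] may be larger.)

E[α(G)] ≥ 410/11 ≈ 37.27273.


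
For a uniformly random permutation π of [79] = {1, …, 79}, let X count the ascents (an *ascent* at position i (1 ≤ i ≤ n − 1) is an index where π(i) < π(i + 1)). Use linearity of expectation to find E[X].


Write X = Σ X_I over i = 1, …, 78, with X_I the indicator of one ascent.
There are 78 indicators.
For each fixed i, the pair (π(i), π(i+1)) is a uniformly random ordered pair of distinct values from {1, …, 79}; by symmetry P[π(i) < π(i+1)] = 1/2.
By linearity: E[X] = 78 · (1/2) = (79 − 1) · (1/2) = 39 ≈ 39.000.

E[X] = 39 = 39.000.


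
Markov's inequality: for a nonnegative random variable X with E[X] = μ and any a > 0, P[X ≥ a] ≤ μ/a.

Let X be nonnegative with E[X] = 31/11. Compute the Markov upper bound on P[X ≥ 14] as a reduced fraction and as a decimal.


μ = E[X] = 31/11, a = 14.
Markov: P[X ≥ 14] ≤ μ/a = (31/11)/14 = 31/154.
Numerically: ≈ 0.20130.
(Since a = 14 > μ = 2.81818, the bound 31/154 is < 1 and informative.)

P[X ≥ 14] ≤ 31/154 ≈ 0.20130.


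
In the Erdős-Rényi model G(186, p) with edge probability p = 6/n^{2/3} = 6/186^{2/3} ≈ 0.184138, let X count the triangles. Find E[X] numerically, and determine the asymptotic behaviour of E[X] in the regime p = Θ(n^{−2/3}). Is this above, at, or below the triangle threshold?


Number of potential triangles: C(186, 3) = 1055240.
Each occurs with probability p³ ≈ (0.184138)³ ≈ 6.24349636e-03.
By linearity: E[X] = C(186, 3)·p³ ≈ 1055240 · 6.24349636e-03 ≈ 6588.387097.
Since α = 2/3 < 1, p = c/n^{2/3} ≫ 1/n is above the triangle threshold p ~ 1/n. Asymptotically E[X] ~ (c³/6)·n^{3(1−α)} = (6³/6)·n^{1} → ∞; triangles are abundant w.h.p.

E[X] ≈ 6588.387097; in regime p = Θ(1/n^{2/3}) E[X] diverges (above the triangle threshold p ~ 1/n).


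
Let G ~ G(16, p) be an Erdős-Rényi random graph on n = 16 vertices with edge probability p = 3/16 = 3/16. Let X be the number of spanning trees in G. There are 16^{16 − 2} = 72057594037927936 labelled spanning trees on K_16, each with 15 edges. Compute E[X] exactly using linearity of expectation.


K_16 has 16^{16 − 2} = 72057594037927936 labelled spanning trees.
For each such spanning tree H, let X_H = 1 if all 15 edges of H are present in G. Then P[X_H = 1] = p^{15} = (3/16)^{15} = 14348907/1152921504606846976.
By linearity of expectation: E[X] = Σ_H E[X_H] = 72057594037927936 · p^{15} = 72057594037927936 · 14348907/1152921504606846976 = 14348907/16.
Numerically: E[X] ≈ 8.968e+05.

E[X] = 72057594037927936 · (3/16)^{15} = 14348907/16 ≈ 8.968e+05.


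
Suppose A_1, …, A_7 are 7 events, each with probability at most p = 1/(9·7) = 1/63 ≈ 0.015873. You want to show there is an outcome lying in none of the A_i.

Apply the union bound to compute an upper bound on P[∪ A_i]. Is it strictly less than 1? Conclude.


Union bound: P[∪_{i=1}^{7} A_i] ≤ Σ_i P[A_i] ≤ 7·p = 7·(1/63) = 1/9.
Numerically: 1/9 ≈ 0.111111.
Is 1/9 < 1? YES.
Since P[∪ A_i] ≤ 1/9 < 1, the complement has P[∩ A_i^c] ≥ 1 − 1/9 = 8/9 > 0, so some outcome avoids every A_i.

7·p = 1/9 ≈ 0.111111; existence CERTIFIED by the union bound.


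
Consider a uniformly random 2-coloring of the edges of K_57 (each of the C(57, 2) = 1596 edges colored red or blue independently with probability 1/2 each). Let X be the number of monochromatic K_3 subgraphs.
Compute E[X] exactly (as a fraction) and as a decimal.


Let X = Σ_S X_S over the C(57, 3) = 29260 subsets S of size 3, where X_S = 1 if the K_3 on S is monochromatic.
For a fixed S, the K_3 on S has C(3, 2) = 3 edges. P[all 3 edges red] = (1/2)^3, and likewise for blue, so P[monochromatic] = 2·(1/2)^3 = 2^{1 − 3} = 1/4.
By linearity: E[X] = C(57, 3) · 2^{1 − 3} = 29260 · 1/4 = 7315.
Numerically: E[X] ≈ 7315.00000.

E[X] = C(57,3)·2^(1−C(3,2)) = 7315 ≈ 7315.00000.


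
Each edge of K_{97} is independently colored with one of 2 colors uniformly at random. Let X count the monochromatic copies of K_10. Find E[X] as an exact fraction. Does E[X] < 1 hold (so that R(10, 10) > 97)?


E[X] = C(97, 10) · 2^{1 − 45} = 12576469727536 · 2^{−44} = 12576469727536/17592186044416.
As a reduced fraction: E[X] = 786029357971/1099511627776 ≈ 0.715.
Is E[X] < 1? YES.
Since E[X] < 1, there exists a 2-coloring of K_{97} with no monochromatic K_10; hence R(10, 10) > 97.

E[X] = 786029357971/1099511627776 ≈ 0.715; E[X] < 1, so R(10, 10) > 97.


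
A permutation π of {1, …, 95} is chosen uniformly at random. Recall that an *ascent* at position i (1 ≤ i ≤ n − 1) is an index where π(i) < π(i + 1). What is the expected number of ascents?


Write X = Σ X_I over i = 1, …, 94, with X_I the indicator of one ascent.
There are 94 indicators.
For each fixed i, the pair (π(i), π(i+1)) is a uniformly random ordered pair of distinct values from {1, …, 95}; by symmetry P[π(i) < π(i+1)] = 1/2.
By linearity: E[X] = 94 · (1/2) = (95 − 1) · (1/2) = 47 ≈ 47.000.

E[X] = 47 = 47.000.


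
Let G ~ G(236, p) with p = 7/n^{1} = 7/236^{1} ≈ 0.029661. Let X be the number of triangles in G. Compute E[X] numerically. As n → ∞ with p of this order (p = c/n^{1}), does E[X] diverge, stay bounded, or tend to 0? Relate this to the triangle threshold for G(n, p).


Number of potential triangles: C(236, 3) = 2162940.
Each occurs with probability p³ ≈ (0.029661)³ ≈ 2.6095049e-05.
By linearity: E[X] = C(236, 3)·p³ ≈ 2162940 · 2.6095049e-05 ≈ 56.44202.
Here α = 1, so p = 7/n is exactly at the triangle threshold p ~ 1/n. Asymptotically E[X] → c³/6 = 7³/6 = 343/6 ≈ 57.16667, a bounded constant. In this regime the triangle count is asymptotically Poisson(c³/6).

E[X] ≈ 56.44202; in regime p = Θ(1/n^{1}) E[X] stays bounded (at the triangle threshold p ~ 1/n).


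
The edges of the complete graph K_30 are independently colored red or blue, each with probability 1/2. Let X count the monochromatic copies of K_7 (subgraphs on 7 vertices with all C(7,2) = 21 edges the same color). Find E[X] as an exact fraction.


Let X = Σ_S X_S over the C(30, 7) = 2035800 subsets S of size 7, where X_S = 1 if the K_7 on S is monochromatic.
For a fixed S, the K_7 on S has C(7, 2) = 21 edges. P[all 21 edges red] = (1/2)^21, and likewise for blue, so P[monochromatic] = 2·(1/2)^21 = 2^{1 − 21} = 1/1048576.
By linearity: E[X] = C(30, 7) · 2^{1 − 21} = 2035800 · 1/1048576 = 254475/131072.
Numerically: E[X] ≈ 1.94149.

E[X] = C(30,7)·2^(1−C(7,2)) = 254475/131072 ≈ 1.94149.


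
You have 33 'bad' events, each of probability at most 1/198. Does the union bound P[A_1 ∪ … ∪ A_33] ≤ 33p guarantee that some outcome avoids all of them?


Union bound: P[∪_{i=1}^{33} A_i] ≤ Σ_i P[A_i] ≤ 33·p = 33·(1/198) = 1/6.
Numerically: 1/6 ≈ 0.167.
Is 1/6 < 1? YES.
Since P[∪ A_i] ≤ 1/6 < 1, the complement has P[∩ A_i^c] ≥ 1 − 1/6 = 5/6 > 0, so some outcome avoids every A_i.

33·p = 1/6 ≈ 0.167; existence CERTIFIED by the union bound.


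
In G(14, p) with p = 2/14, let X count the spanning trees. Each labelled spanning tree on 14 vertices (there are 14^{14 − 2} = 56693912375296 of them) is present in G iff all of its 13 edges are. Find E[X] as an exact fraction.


K_14 has 14^{14 − 2} = 56693912375296 labelled spanning trees.
For each such spanning tree H, let X_H = 1 if all 13 edges of H are present in G. Then P[X_H = 1] = p^{13} = (1/7)^{13} = 1/96889010407.
By linearity: E[X] = Σ_H E[X_H] = 56693912375296 · p^{13} = 56693912375296 · 1/96889010407 = 4096/7.
Numerically: E[X] ≈ 585.1.

E[X] = 56693912375296 · (1/7)^{13} = 4096/7 ≈ 585.1.


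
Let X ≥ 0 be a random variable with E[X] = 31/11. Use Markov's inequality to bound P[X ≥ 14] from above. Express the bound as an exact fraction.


μ = E[X] = 31/11, a = 14.
Markov: P[X ≥ 14] ≤ μ/a = (31/11)/14 = 31/154.
Numerically: ≈ 0.2013.
(Since a = 14 > μ = 2.8182, the bound 31/154 is < 1 and informative.)

P[X ≥ 14] ≤ 31/154 ≈ 0.2013.


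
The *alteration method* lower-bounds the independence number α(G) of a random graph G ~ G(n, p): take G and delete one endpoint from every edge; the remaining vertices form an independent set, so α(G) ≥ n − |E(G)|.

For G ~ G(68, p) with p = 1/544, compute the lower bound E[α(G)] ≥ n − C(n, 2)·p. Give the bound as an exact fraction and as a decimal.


E[|E(G)|] = C(68, 2)·p = 2278 · (1/544) = 67/16.
E[α(G)] ≥ n − E[|E(G)|] = 68 − 67/16 = 1021/16.
Numerically: ≈ 63.812500.
(This is only a lower bound; the true E[α(G)] may be larger.)

E[α(G)] ≥ 1021/16 ≈ 63.812500.


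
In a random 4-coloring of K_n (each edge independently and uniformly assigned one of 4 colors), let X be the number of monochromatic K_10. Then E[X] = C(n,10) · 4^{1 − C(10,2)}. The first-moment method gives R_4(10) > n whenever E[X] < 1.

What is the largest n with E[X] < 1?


We need C(n, 10) · 4^{1 − 45} < 1, i.e. C(n, 10) < 4^{45 − 1} = 309485009821345068724781056.
Check values of n near the boundary:
  n = 2017: C(2017, 10) = 300324964434452596180990448; 300324964434452596180990448 < 309485009821345068724781056? YES
  n = 2018: C(2018, 10) = 301820606687612220663963508; 301820606687612220663963508 < 309485009821345068724781056? YES
  n = 2019: C(2019, 10) = 303322949179835278009229628; 303322949179835278009229628 < 309485009821345068724781056? YES
  n = 2020: C(2020, 10) = 304832018578739931133653656; 304832018578739931133653656 < 309485009821345068724781056? YES
  n = 2021: C(2021, 10) = 306347841644770462864800616; 306347841644770462864800616 < 309485009821345068724781056? YES
  n = 2022: C(2022, 10) = 307870445231474093395937796; 307870445231474093395937796 < 309485009821345068724781056? YES
  n = 2023: C(2023, 10) = 309399856285778485315440716; 309399856285778485315440716 < 309485009821345068724781056? YES
  n = 2024: C(2024, 10) = 310936101848269937576192656; 310936101848269937576192656 < 309485009821345068724781056? NO
  n = 2025: C(2025, 10) = 312479209053472269772600560; 312479209053472269772600560 < 309485009821345068724781056? NO
The largest n with C(n, 10) < 309485009821345068724781056 is n = 2023 (where E[X] = 77349964071444621328860179/77371252455336267181195264 ≈ 1.000). Hence R_4(10) > 2023, i.e. R_4(10) ≥ 2024.

Largest n = 2023; hence R_4(10) > 2023.


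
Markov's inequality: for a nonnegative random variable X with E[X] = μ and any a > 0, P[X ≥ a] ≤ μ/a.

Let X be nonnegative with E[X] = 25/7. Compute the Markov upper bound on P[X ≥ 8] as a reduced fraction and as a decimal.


μ = E[X] = 25/7, a = 8.
Markov: P[X ≥ 8] ≤ μ/a = (25/7)/8 = 25/56.
Numerically: ≈ 0.44643.
(Since a = 8 > μ = 3.57143, the bound 25/56 is < 1 and informative.)

P[X ≥ 8] ≤ 25/56 ≈ 0.44643.


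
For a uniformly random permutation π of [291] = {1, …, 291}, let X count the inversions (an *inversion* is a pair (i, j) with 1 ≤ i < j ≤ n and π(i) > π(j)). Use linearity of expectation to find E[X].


Write X = Σ X_I over the C(291, 2) = 42195 pairs i < j, with X_I the indicator of one inversion.
There are 42195 indicators.
For each fixed pair i < j, the values π(i) and π(j) are two distinct elements of {1, …, 291} in uniformly random order; by symmetry P[π(i) > π(j)] = 1/2.
By linearity: E[X] = 42195 · (1/2) = C(291, 2) · (1/2) = 42195/2 = 42195/2 ≈ 21097.5000.

E[X] = 42195/2 = 21097.5000.


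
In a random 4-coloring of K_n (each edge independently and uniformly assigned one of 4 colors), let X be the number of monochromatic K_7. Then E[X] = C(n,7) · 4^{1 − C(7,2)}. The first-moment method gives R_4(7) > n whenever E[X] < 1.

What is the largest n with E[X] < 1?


We need C(n, 7) · 4^{1 − 21} < 1, i.e. C(n, 7) < 4^{21 − 1} = 1099511627776.
Check values of n near the boundary:
  n = 179: C(179, 7) = 1037437234460; 1037437234460 < 1099511627776? YES
  n = 180: C(180, 7) = 1079414463600; 1079414463600 < 1099511627776? YES
  n = 181: C(181, 7) = 1122839183400; 1122839183400 < 1099511627776? NO
  n = 182: C(182, 7) = 1167752750736; 1167752750736 < 1099511627776? NO
The largest n with C(n, 7) < 1099511627776 is n = 180 (where E[X] = 67463403975/68719476736 ≈ 0.98172). Hence R_4(7) > 180, i.e. R_4(7) ≥ 181.

Largest n = 180; hence R_4(7) > 180.


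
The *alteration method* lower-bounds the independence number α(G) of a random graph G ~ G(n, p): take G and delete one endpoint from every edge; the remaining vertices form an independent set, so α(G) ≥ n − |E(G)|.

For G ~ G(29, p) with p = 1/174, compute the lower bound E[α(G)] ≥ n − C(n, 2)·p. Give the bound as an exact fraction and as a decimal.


E[|E(G)|] = C(29, 2)·p = 406 · (1/174) = 7/3.
E[α(G)] ≥ n − E[|E(G)|] = 29 − 7/3 = 80/3.
Numerically: ≈ 26.666667.
(This is only a lower bound; the true E[α(G)] may be larger.)

E[α(G)] ≥ 80/3 ≈ 26.666667.


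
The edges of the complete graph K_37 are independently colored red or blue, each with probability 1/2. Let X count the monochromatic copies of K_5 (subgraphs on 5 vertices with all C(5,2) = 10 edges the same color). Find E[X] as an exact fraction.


Let X = Σ_S X_S over the C(37, 5) = 435897 subsets S of size 5, where X_S = 1 if the K_5 on S is monochromatic.
For a fixed S, the K_5 on S has C(5, 2) = 10 edges. P[all 10 edges red] = (1/2)^10, and likewise for blue, so P[monochromatic] = 2·(1/2)^10 = 2^{1 − 10} = 1/512.
By linearity: E[X] = C(37, 5) · 2^{1 − 10} = 435897 · 1/512 = 435897/512.
Numerically: E[X] ≈ 851.36133.

E[X] = C(37,5)·2^(1−C(5,2)) = 435897/512 ≈ 851.36133.


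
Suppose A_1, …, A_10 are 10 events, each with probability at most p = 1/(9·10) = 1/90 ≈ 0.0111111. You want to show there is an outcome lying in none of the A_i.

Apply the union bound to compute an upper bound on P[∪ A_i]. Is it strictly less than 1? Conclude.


Union bound: P[∪_{i=1}^{10} A_i] ≤ Σ_i P[A_i] ≤ 10·p = 10·(1/90) = 1/9.
Numerically: 1/9 ≈ 0.1111111.
Is 1/9 < 1? YES.
Since P[∪ A_i] ≤ 1/9 < 1, the complement has P[∩ A_i^c] ≥ 1 − 1/9 = 8/9 > 0, so some outcome avoids every A_i.

10·p = 1/9 ≈ 0.1111111; existence CERTIFIED by the union bound.


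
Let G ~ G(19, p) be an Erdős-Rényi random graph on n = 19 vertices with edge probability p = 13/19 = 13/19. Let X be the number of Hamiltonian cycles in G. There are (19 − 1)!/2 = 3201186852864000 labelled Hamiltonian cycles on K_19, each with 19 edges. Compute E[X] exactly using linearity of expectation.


K_19 has (19 − 1)!/2 = 3201186852864000 labelled Hamiltonian cycles.
For each such Hamiltonian cycle H, let X_H = 1 if all 19 edges of H are present in G. Then P[X_H = 1] = p^{19} = (13/19)^{19} = 1461920290375446110677/1978419655660313589123979.
By linearity of expectation: E[X] = Σ_H E[X_H] = 3201186852864000 · p^{19} = 3201186852864000 · 1461920290375446110677/1978419655660313589123979 = 4679880013484999364018134658428928000/1978419655660313589123979.
Numerically: E[X] ≈ 2.365e+12.

E[X] = 3201186852864000 · (13/19)^{19} = 4679880013484999364018134658428928000/1978419655660313589123979 ≈ 2.365e+12.
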